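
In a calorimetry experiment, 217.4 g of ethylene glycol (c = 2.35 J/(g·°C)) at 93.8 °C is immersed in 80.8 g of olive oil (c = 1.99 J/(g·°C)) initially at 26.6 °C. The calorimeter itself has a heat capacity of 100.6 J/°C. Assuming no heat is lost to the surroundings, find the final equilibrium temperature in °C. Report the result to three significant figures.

T_f = 71.1 °C

Heat lost by ethylene glycol = heat gained by olive oil + calorimeter.
(217.4)(2.35)(93.8 − T) = [(80.8)(1.99) + 100.6](T − 26.6)
510.89 (93.8 − T) = 261.392 (T − 26.6)
47921 − 510.89 T = 261.392 T − 6953.0
54874.0 = 772.282 T
T = 71.05 °C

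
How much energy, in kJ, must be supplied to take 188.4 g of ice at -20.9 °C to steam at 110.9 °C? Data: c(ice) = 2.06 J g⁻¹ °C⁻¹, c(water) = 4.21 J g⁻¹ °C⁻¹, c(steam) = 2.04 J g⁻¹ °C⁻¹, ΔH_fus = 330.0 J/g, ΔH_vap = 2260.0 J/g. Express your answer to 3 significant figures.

q = 580 kJ

q1 (heat ice -20.9→0.0 °C): 188.4 × 2.06 × 20.9 = 8111 J
q2 (melt at 0 °C): 188.4 × 330.0 = 62172 J
q3 (heat water 0.0→100.0 °C): 188.4 × 4.21 × 100.0 = 79316 J
q4 (vaporize at 100 °C): 188.4 × 2260.0 = 425784 J
q5 (heat steam 100.0→110.9 °C): 188.4 × 2.04 × 10.9 = 4189 J
Total: 8111 + 62172 + 79316 + 425784 + 4189 = 579572 J = 580 kJ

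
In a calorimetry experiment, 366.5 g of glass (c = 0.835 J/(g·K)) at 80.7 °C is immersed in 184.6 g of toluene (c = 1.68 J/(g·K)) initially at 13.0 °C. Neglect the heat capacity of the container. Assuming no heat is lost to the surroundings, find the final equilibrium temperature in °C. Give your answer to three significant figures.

T_f = 46.6 °C

Heat lost by glass = heat gained by toluene.
(366.5)(0.835)(80.7 − T) = (184.6)(1.68)(T − 13.0)
306.0275 (80.7 − T) = 310.128 (T − 13.0)
24696 − 306.0275 T = 310.128 T − 4031.7
28727.7 = 616.1555 T
T = 46.62 °C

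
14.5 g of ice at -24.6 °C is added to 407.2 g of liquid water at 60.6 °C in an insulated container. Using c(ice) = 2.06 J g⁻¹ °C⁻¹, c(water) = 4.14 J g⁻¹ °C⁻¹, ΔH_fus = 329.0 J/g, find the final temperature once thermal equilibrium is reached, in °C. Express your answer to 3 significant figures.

T_f = 55.4 °C

Heat to bring ice to 0 °C and melt it: q₁ = 14.5×2.06×24.6 + 14.5×329.0 = 5505.3 J
Heat the water can supply cooling to 0 °C: 407.2×4.14×60.6 = 102160 J > q₁, so all ice melts.
Energy balance: 407.2×4.14×(60.6 − T) = 5505.3 + 14.5×4.14×(T − 0)
1685.808(60.6 − T) = 5505.3 + 60.03 T
102160 − 5505.3 = 1745.838 T
T = 96654.7 / 1745.838 = 55.36 °C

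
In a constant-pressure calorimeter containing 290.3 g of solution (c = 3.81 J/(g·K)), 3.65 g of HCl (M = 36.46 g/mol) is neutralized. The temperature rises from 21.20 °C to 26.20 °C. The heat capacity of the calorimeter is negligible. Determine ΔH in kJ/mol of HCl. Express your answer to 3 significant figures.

|ΔT| = |26.20 − 21.20| = 5.00 °C
|q_surr| = (290.3 × 3.81) × 5.00 = 1106.043 × 5.00 = 5530 J
n(HCl) = 3.65 / 36.46 = 0.1001 mol
Temperature rose, so q_rxn = −|q_surr| = -5.530 kJ
ΔH = q_rxn / n = -55.24 kJ/mol

ΔH = -55.2 kJ/mol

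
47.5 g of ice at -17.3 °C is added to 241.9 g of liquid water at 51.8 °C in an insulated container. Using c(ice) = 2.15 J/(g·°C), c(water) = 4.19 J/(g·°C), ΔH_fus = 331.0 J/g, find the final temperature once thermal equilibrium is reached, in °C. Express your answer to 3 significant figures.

T_f = 28.9 °C

Heat to bring ice to 0 °C and melt it: q₁ = 47.5×2.15×17.3 + 47.5×331.0 = 17489 J
Heat the water can supply cooling to 0 °C: 241.9×4.19×51.8 = 52502.5 J > q₁, so all ice melts.
Energy balance: 241.9×4.19×(51.8 − T) = 17489 + 47.5×4.19×(T − 0)
1013.561(51.8 − T) = 17489 + 199.025 T
52502.5 − 17489 = 1212.586 T
T = 35013.5 / 1212.586 = 28.88 °C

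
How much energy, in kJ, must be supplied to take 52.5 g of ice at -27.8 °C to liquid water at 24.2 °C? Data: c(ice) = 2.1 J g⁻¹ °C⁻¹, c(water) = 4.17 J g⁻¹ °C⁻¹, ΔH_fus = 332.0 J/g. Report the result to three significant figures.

q1 (heat ice -27.8→0.0 °C): 52.5 × 2.1 × 27.8 = 3065 J
q2 (melt at 0 °C): 52.5 × 332.0 = 17430 J
q3 (heat water 0.0→24.2 °C): 52.5 × 4.17 × 24.2 = 5298 J
Total: 3065 + 17430 + 5298 = 25793 J = 25.8 kJ

q = 25.8 kJ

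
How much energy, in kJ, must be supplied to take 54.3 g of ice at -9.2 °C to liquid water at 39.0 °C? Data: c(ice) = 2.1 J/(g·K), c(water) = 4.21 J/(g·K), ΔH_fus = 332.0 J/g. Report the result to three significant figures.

q = 28.0 kJ

q1 (heat ice -9.2→0.0 °C): 54.3 × 2.1 × 9.2 = 1049 J
q2 (melt at 0 °C): 54.3 × 332.0 = 18028 J
q3 (heat water 0.0→39.0 °C): 54.3 × 4.21 × 39.0 = 8916 J
Total: 1049 + 18028 + 8916 = 27993 J = 28.0 kJ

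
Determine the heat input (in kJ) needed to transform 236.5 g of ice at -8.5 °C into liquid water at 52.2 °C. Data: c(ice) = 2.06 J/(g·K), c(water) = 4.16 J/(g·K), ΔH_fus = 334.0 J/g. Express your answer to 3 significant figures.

q = 134 kJ

q1 (heat ice -8.5→0.0 °C): 236.5 × 2.06 × 8.5 = 4141 J
q2 (melt at 0 °C): 236.5 × 334.0 = 78991 J
q3 (heat water 0.0→52.2 °C): 236.5 × 4.16 × 52.2 = 51356 J
Total: 4141 + 78991 + 51356 = 134488 J = 134 kJ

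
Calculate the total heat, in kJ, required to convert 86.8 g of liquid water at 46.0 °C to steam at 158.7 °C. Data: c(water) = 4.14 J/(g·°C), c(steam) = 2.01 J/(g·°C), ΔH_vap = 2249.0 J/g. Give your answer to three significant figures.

q = 225 kJ

q1 (heat water 46.0→100.0 °C): 86.8 × 4.14 × 54.0 = 19405 J
q2 (vaporize at 100 °C): 86.8 × 2249.0 = 195213 J
q3 (heat steam 100.0→158.7 °C): 86.8 × 2.01 × 58.7 = 10241 J
Total: 19405 + 195213 + 10241 = 224859 J = 225 kJ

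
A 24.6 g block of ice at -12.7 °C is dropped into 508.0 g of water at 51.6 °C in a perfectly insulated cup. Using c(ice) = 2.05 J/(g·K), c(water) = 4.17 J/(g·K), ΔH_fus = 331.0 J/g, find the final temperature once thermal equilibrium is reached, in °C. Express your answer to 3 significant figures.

Heat to bring ice to 0 °C and melt it: q₁ = 24.6×2.05×12.7 + 24.6×331.0 = 8783.1 J
Heat the water can supply cooling to 0 °C: 508.0×4.17×51.6 = 109307 J > q₁, so all ice melts.
Energy balance: 508.0×4.17×(51.6 − T) = 8783.1 + 24.6×4.17×(T − 0)
2118.36(51.6 − T) = 8783.1 + 102.582 T
109307 − 8783.1 = 2220.942 T
T = 100523.9 / 2220.942 = 45.26 °C

T_f = 45.3 °C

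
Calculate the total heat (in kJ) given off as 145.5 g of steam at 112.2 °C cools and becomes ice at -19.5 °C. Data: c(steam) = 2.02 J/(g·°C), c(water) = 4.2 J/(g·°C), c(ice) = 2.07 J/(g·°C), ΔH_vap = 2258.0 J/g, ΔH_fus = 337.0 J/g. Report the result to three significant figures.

q1 (cool steam 112.2→100 °C): 145.5 × 2.02 × 12.2 = 3586 J
q2 (condense at 100 °C): 145.5 × 2258.0 = 328539 J
q3 (cool water 100→0 °C): 145.5 × 4.2 × 100.0 = 61110 J
q4 (freeze at 0 °C): 145.5 × 337.0 = 49034 J
q5 (cool ice 0→-19.5 °C): 145.5 × 2.07 × 19.5 = 5873 J
Total: 3586 + 328539 + 61110 + 49034 + 5873 = 448142 J = 448 kJ

q = 448 kJ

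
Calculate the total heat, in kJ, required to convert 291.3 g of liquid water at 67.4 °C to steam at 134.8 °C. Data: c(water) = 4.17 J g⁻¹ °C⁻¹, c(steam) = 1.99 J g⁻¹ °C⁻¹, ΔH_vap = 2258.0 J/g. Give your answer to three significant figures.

q1 (heat water 67.4→100.0 °C): 291.3 × 4.17 × 32.6 = 39600 J
q2 (vaporize at 100 °C): 291.3 × 2258.0 = 657755 J
q3 (heat steam 100.0→134.8 °C): 291.3 × 1.99 × 34.8 = 20173 J
Total: 39600 + 657755 + 20173 = 717528 J = 718 kJ

q = 718 kJ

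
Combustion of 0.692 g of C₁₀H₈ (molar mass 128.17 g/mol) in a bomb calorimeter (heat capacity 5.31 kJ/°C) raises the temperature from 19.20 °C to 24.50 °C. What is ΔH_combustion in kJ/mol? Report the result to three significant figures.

ΔH = -5210 kJ/mol

ΔT = 24.50 − 19.20 = 5.30 °C
q_cal = C_cal × ΔT = 5.31 × 5.30 = 28.143 kJ
n = 0.692 / 128.17 = 0.005399 mol
q_rxn = −q_cal = -28.143 kJ
ΔH = -28.143 / 0.005399 = -5213 kJ/mol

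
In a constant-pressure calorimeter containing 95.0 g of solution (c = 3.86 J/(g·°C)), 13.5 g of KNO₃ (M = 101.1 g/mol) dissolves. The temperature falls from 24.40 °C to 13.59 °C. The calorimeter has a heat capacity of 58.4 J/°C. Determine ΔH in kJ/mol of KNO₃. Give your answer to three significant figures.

|ΔT| = |13.59 − 24.40| = 10.81 °C
|q_surr| = (95.0 × 3.86 + 58.4) × 10.81 = 425.1 × 10.81 = 4595 J
n(KNO₃) = 13.5 / 101.1 = 0.1335 mol
Temperature fell, so q_rxn = +|q_surr| = 4.595 kJ
ΔH = q_rxn / n = 34.42 kJ/mol

ΔH = 34.4 kJ/mol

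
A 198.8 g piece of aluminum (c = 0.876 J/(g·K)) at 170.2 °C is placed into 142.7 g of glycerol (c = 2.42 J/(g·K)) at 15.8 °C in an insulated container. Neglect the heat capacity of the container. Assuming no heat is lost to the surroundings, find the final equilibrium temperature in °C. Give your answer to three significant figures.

Heat lost by aluminum = heat gained by glycerol.
(198.8)(0.876)(170.2 − T) = (142.7)(2.42)(T − 15.8)
174.1488 (170.2 − T) = 345.334 (T − 15.8)
29640 − 174.1488 T = 345.334 T − 5456.3
35096.3 = 519.4828 T
T = 67.56 °C

T_f = 67.6 °C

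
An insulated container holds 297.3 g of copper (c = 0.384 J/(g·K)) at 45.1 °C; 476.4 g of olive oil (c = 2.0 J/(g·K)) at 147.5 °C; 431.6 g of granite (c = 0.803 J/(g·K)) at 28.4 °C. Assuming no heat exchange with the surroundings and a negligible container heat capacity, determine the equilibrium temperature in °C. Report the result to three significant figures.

T_f = 110 °C

Σ mᵢcᵢ(T − Tᵢ) = 0  ⇒  T = Σ mᵢcᵢTᵢ / Σ mᵢcᵢ
Σ mᵢcᵢ = 297.3×0.384 + 476.4×2.0 + 431.6×0.803 = 1413.5380
Σ mᵢcᵢTᵢ = 114.1632×45.1 + 952.8×147.5 + 346.5748×28.4 = 155530
T = 155530 / 1413.5380 = 110.0 °C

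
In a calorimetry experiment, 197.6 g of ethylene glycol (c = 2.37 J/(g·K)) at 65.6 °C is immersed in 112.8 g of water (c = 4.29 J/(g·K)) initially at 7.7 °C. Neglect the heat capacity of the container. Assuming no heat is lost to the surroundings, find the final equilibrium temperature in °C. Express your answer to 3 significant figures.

T_f = 36.2 °C

Heat lost by ethylene glycol = heat gained by water.
(197.6)(2.37)(65.6 − T) = (112.8)(4.29)(T − 7.7)
468.312 (65.6 − T) = 483.912 (T − 7.7)
30721 − 468.312 T = 483.912 T − 3726.1
34447.1 = 952.224 T
T = 36.18 °C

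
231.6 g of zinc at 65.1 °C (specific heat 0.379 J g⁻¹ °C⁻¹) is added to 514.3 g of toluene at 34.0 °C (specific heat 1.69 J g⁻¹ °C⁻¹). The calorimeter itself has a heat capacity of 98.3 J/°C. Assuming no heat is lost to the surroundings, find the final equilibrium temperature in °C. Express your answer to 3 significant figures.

T_f = 36.6 °C

Heat lost by zinc = heat gained by toluene + calorimeter.
(231.6)(0.379)(65.1 − T) = [(514.3)(1.69) + 98.3](T − 34.0)
87.7764 (65.1 − T) = 967.467 (T − 34.0)
5714.2 − 87.7764 T = 967.467 T − 32894
38608.2 = 1055.2434 T
T = 36.59 °C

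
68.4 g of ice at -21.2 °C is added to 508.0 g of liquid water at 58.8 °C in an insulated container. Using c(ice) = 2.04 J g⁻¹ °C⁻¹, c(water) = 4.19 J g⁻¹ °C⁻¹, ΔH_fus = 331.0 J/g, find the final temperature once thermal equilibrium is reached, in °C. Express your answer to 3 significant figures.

T_f = 41.2 °C

Heat to bring ice to 0 °C and melt it: q₁ = 68.4×2.04×21.2 + 68.4×331.0 = 25599 J
Heat the water can supply cooling to 0 °C: 508.0×4.19×58.8 = 125157 J > q₁, so all ice melts.
Energy balance: 508.0×4.19×(58.8 − T) = 25599 + 68.4×4.19×(T − 0)
2128.52(58.8 − T) = 25599 + 286.596 T
125157 − 25599 = 2415.116 T
T = 99558 / 2415.116 = 41.22 °C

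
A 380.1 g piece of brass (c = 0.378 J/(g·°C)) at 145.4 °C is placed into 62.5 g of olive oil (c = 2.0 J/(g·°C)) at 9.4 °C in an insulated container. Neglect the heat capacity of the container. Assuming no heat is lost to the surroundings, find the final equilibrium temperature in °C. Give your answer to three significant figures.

T_f = 82.1 °C

Heat lost by brass = heat gained by olive oil.
(380.1)(0.378)(145.4 − T) = (62.5)(2.0)(T − 9.4)
143.6778 (145.4 − T) = 125 (T − 9.4)
20891 − 143.6778 T = 125 T − 1175.0
22066.0 = 268.6778 T
T = 82.13 °C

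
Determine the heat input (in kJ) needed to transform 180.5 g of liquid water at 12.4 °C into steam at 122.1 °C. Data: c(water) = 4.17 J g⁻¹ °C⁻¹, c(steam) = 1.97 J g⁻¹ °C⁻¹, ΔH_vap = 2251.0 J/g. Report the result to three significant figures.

q1 (heat water 12.4→100.0 °C): 180.5 × 4.17 × 87.6 = 65935 J
q2 (vaporize at 100 °C): 180.5 × 2251.0 = 406306 J
q3 (heat steam 100.0→122.1 °C): 180.5 × 1.97 × 22.1 = 7858 J
Total: 65935 + 406306 + 7858 = 480099 J = 480 kJ

q = 480 kJ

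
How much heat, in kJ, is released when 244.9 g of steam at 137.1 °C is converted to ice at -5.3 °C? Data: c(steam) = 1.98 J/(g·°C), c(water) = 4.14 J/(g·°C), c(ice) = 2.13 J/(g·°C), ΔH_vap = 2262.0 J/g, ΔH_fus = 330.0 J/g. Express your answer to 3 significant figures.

q = 757 kJ

q1 (cool steam 137.1→100 °C): 244.9 × 1.98 × 37.1 = 17990 J
q2 (condense at 100 °C): 244.9 × 2262.0 = 553964 J
q3 (cool water 100→0 °C): 244.9 × 4.14 × 100.0 = 101389 J
q4 (freeze at 0 °C): 244.9 × 330.0 = 80817 J
q5 (cool ice 0→-5.3 °C): 244.9 × 2.13 × 5.3 = 2765 J
Total: 17990 + 553964 + 101389 + 80817 + 2765 = 756925 J = 757 kJ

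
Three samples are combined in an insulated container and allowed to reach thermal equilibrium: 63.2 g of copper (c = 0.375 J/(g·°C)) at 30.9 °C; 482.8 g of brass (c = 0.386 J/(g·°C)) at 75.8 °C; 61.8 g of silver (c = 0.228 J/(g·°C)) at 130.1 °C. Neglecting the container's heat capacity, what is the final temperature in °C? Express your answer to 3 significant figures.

Σ mᵢcᵢ(T − Tᵢ) = 0  ⇒  T = Σ mᵢcᵢTᵢ / Σ mᵢcᵢ
Σ mᵢcᵢ = 63.2×0.375 + 482.8×0.386 + 61.8×0.228 = 224.1512
Σ mᵢcᵢTᵢ = 23.7×30.9 + 186.3608×75.8 + 14.0904×130.1 = 16692
T = 16692 / 224.1512 = 74.47 °C

T_f = 74.5 °C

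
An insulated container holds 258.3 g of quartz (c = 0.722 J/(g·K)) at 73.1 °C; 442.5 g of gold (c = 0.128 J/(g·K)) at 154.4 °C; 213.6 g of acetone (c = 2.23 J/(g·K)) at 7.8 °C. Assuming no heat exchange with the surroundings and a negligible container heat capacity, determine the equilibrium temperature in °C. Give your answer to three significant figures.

Σ mᵢcᵢ(T − Tᵢ) = 0  ⇒  T = Σ mᵢcᵢTᵢ / Σ mᵢcᵢ
Σ mᵢcᵢ = 258.3×0.722 + 442.5×0.128 + 213.6×2.23 = 719.4606
Σ mᵢcᵢTᵢ = 186.4926×73.1 + 56.64×154.4 + 476.328×7.8 = 26093
T = 26093 / 719.4606 = 36.27 °C

T_f = 36.3 °C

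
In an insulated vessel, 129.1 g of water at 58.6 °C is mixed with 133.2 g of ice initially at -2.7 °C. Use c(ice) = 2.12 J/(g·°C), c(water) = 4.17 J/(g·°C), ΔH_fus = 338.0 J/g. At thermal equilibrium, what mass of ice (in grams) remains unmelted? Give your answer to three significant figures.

m_ice remaining = 42.1 g

Heat to warm all ice to 0 °C: 133.2×2.12×2.7 = 762.44 J
Heat released by water cooling to 0 °C: 129.1×4.17×58.6 = 31547 J
31547 J < 762.44 + 133.2×338.0 = 45784.04 J, so not all ice melts; final T = 0 °C.
Heat left for melting: 31547 − 762.44 = 30784.56 J
Mass melted = 30784.56 / 338.0 = 91.08 g
Ice remaining = 133.2 − 91.08 = 42.12 g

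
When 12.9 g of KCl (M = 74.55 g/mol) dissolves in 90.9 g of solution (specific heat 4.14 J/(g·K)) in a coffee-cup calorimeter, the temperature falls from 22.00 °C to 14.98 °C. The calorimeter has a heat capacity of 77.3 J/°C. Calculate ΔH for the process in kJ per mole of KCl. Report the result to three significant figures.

ΔH = 18.4 kJ/mol

|ΔT| = |14.98 − 22.00| = 7.02 °C
|q_surr| = (90.9 × 4.14 + 77.3) × 7.02 = 453.626 × 7.02 = 3184 J
n(KCl) = 12.9 / 74.55 = 0.1730 mol
Temperature fell, so q_rxn = +|q_surr| = 3.184 kJ
ΔH = q_rxn / n = 18.40 kJ/mol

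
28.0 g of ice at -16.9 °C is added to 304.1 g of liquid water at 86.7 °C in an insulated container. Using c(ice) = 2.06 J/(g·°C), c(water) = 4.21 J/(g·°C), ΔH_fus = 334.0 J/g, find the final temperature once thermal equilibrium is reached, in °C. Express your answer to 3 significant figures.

Heat to bring ice to 0 °C and melt it: q₁ = 28.0×2.06×16.9 + 28.0×334.0 = 10327 J
Heat the water can supply cooling to 0 °C: 304.1×4.21×86.7 = 110999 J > q₁, so all ice melts.
Energy balance: 304.1×4.21×(86.7 − T) = 10327 + 28.0×4.21×(T − 0)
1280.261(86.7 − T) = 10327 + 117.88 T
110999 − 10327 = 1398.141 T
T = 100672 / 1398.141 = 72.00 °C

T_f = 72.0 °C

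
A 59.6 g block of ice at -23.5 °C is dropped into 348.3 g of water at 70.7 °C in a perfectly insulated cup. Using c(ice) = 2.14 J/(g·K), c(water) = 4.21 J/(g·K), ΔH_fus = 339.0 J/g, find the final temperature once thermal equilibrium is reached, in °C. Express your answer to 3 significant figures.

T_f = 46.9 °C

Heat to bring ice to 0 °C and melt it: q₁ = 59.6×2.14×23.5 + 59.6×339.0 = 23202 J
Heat the water can supply cooling to 0 °C: 348.3×4.21×70.7 = 103670 J > q₁, so all ice melts.
Energy balance: 348.3×4.21×(70.7 − T) = 23202 + 59.6×4.21×(T − 0)
1466.343(70.7 − T) = 23202 + 250.916 T
103670 − 23202 = 1717.259 T
T = 80468 / 1717.259 = 46.86 °C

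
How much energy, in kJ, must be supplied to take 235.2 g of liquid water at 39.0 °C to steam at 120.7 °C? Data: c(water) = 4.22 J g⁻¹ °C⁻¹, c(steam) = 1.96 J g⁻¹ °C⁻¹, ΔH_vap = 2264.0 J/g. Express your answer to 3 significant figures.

q = 603 kJ

q1 (heat water 39.0→100.0 °C): 235.2 × 4.22 × 61.0 = 60545 J
q2 (vaporize at 100 °C): 235.2 × 2264.0 = 532493 J
q3 (heat steam 100.0→120.7 °C): 235.2 × 1.96 × 20.7 = 9543 J
Total: 60545 + 532493 + 9543 = 602581 J = 603 kJ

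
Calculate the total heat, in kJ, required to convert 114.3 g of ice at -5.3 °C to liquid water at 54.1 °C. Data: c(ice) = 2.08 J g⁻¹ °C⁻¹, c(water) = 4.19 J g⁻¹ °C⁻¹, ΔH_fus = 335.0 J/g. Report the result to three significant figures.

q = 65.5 kJ

q1 (heat ice -5.3→0.0 °C): 114.3 × 2.08 × 5.3 = 1260 J
q2 (melt at 0 °C): 114.3 × 335.0 = 38291 J
q3 (heat water 0.0→54.1 °C): 114.3 × 4.19 × 54.1 = 25909 J
Total: 1260 + 38291 + 25909 = 65460 J = 65.5 kJ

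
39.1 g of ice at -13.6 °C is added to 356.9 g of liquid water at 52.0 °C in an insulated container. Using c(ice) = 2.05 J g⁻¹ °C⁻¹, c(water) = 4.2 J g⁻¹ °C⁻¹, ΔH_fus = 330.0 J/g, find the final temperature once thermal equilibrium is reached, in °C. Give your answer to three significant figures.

Heat to bring ice to 0 °C and melt it: q₁ = 39.1×2.05×13.6 + 39.1×330.0 = 13993 J
Heat the water can supply cooling to 0 °C: 356.9×4.2×52.0 = 77947.0 J > q₁, so all ice melts.
Energy balance: 356.9×4.2×(52.0 − T) = 13993 + 39.1×4.2×(T − 0)
1498.98(52.0 − T) = 13993 + 164.22 T
77947.0 − 13993 = 1663.20 T
T = 63954.0 / 1663.20 = 38.45 °C

T_f = 38.5 °C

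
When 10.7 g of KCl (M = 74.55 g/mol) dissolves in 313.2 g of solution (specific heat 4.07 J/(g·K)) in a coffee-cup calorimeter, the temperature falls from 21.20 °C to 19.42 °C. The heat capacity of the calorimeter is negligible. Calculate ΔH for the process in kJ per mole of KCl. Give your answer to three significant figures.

ΔH = 15.8 kJ/mol

|ΔT| = |19.42 − 21.20| = 1.78 °C
|q_surr| = (313.2 × 4.07) × 1.78 = 1274.724 × 1.78 = 2269 J
n(KCl) = 10.7 / 74.55 = 0.1435 mol
Temperature fell, so q_rxn = +|q_surr| = 2.269 kJ
ΔH = q_rxn / n = 15.81 kJ/mol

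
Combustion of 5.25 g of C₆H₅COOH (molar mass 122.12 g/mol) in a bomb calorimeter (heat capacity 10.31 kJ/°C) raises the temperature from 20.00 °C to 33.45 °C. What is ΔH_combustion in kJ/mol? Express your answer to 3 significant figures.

ΔH = -3230 kJ/mol

ΔT = 33.45 − 20.00 = 13.45 °C
q_cal = C_cal × ΔT = 10.31 × 13.45 = 138.6695 kJ
n = 5.25 / 122.12 = 0.04299 mol
q_rxn = −q_cal = -138.6695 kJ
ΔH = -138.6695 / 0.04299 = -3226 kJ/mol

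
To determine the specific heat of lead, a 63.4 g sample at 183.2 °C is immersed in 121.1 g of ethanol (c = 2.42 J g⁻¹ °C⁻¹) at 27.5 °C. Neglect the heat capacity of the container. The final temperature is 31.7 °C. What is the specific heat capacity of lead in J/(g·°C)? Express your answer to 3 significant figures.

c = 0.128 J/(g·°C)

q_gained = (121.1 × 2.42) × (31.7 − 27.5) = 1231 J
q_lost = 63.4 × c × (183.2 − 31.7) = 9605.1 c
Set equal: c = 1231 / 9605.1 = 0.128 J/(g·°C)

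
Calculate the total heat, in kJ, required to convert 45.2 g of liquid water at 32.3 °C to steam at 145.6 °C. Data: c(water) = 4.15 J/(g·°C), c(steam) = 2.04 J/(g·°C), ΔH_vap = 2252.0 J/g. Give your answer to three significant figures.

q1 (heat water 32.3→100.0 °C): 45.2 × 4.15 × 67.7 = 12699 J
q2 (vaporize at 100 °C): 45.2 × 2252.0 = 101790 J
q3 (heat steam 100.0→145.6 °C): 45.2 × 2.04 × 45.6 = 4205 J
Total: 12699 + 101790 + 4205 = 118694 J = 119 kJ

q = 119 kJ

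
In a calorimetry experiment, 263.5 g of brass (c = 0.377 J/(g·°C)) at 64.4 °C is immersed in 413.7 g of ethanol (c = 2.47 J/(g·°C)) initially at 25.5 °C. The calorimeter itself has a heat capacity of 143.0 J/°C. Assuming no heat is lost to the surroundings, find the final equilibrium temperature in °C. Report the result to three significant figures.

Heat lost by brass = heat gained by ethanol + calorimeter.
(263.5)(0.377)(64.4 − T) = [(413.7)(2.47) + 143.0](T − 25.5)
99.3395 (64.4 − T) = 1164.839 (T − 25.5)
6397.5 − 99.3395 T = 1164.839 T − 29703
36100.5 = 1264.1785 T
T = 28.56 °C

T_f = 28.6 °C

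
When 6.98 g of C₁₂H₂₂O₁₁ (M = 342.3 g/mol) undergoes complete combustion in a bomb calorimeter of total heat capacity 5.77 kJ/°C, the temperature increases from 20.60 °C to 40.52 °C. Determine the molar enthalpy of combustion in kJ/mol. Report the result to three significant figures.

ΔH = -5640 kJ/mol

ΔT = 40.52 − 20.60 = 19.92 °C
q_cal = C_cal × ΔT = 5.77 × 19.92 = 114.9384 kJ
n = 6.98 / 342.3 = 0.02039 mol
q_rxn = −q_cal = -114.9384 kJ
ΔH = -114.9384 / 0.02039 = -5637 kJ/mol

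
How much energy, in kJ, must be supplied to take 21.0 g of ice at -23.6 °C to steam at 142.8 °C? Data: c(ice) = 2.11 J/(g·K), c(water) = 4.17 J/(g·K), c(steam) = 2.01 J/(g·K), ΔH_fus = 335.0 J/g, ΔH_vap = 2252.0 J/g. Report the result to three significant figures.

q1 (heat ice -23.6→0.0 °C): 21.0 × 2.11 × 23.6 = 1046 J
q2 (melt at 0 °C): 21.0 × 335.0 = 7035 J
q3 (heat water 0.0→100.0 °C): 21.0 × 4.17 × 100.0 = 8757 J
q4 (vaporize at 100 °C): 21.0 × 2252.0 = 47292 J
q5 (heat steam 100.0→142.8 °C): 21.0 × 2.01 × 42.8 = 1807 J
Total: 1046 + 7035 + 8757 + 47292 + 1807 = 65937 J = 65.9 kJ

q = 65.9 kJ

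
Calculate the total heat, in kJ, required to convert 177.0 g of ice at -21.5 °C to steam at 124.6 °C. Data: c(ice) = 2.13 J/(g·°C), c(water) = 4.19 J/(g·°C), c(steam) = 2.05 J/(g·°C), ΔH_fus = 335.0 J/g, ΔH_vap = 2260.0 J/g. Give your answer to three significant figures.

q = 551 kJ

q1 (heat ice -21.5→0.0 °C): 177.0 × 2.13 × 21.5 = 8106 J
q2 (melt at 0 °C): 177.0 × 335.0 = 59295 J
q3 (heat water 0.0→100.0 °C): 177.0 × 4.19 × 100.0 = 74163 J
q4 (vaporize at 100 °C): 177.0 × 2260.0 = 400020 J
q5 (heat steam 100.0→124.6 °C): 177.0 × 2.05 × 24.6 = 8926 J
Total: 8106 + 59295 + 74163 + 400020 + 8926 = 550510 J = 551 kJ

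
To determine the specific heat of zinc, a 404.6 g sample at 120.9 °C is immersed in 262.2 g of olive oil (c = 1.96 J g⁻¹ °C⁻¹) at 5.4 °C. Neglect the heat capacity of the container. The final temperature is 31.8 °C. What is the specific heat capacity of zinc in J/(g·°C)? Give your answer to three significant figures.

q_gained = (262.2 × 1.96) × (31.8 − 5.4) = 13570 J
q_lost = 404.6 × c × (120.9 − 31.8) = 36049.86 c
Set equal: c = 13570 / 36049.86 = 0.376 J/(g·°C)

c = 0.376 J/(g·°C)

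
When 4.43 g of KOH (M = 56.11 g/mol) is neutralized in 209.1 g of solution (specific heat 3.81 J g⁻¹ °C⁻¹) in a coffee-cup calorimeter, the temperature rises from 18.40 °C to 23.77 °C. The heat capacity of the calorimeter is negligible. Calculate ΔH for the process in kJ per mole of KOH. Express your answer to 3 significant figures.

|ΔT| = |23.77 − 18.40| = 5.37 °C
|q_surr| = (209.1 × 3.81) × 5.37 = 796.671 × 5.37 = 4278 J
n(KOH) = 4.43 / 56.11 = 0.07895 mol
Temperature rose, so q_rxn = −|q_surr| = -4.278 kJ
ΔH = q_rxn / n = -54.19 kJ/mol

ΔH = -54.2 kJ/mol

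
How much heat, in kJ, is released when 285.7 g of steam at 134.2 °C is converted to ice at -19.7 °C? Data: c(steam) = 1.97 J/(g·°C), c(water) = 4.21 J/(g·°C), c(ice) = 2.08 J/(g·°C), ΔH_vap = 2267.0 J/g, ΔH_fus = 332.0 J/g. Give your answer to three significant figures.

q = 894 kJ

q1 (cool steam 134.2→100 °C): 285.7 × 1.97 × 34.2 = 19249 J
q2 (condense at 100 °C): 285.7 × 2267.0 = 647682 J
q3 (cool water 100→0 °C): 285.7 × 4.21 × 100.0 = 120280 J
q4 (freeze at 0 °C): 285.7 × 332.0 = 94852 J
q5 (cool ice 0→-19.7 °C): 285.7 × 2.08 × 19.7 = 11707 J
Total: 19249 + 647682 + 120280 + 94852 + 11707 = 893770 J = 894 kJ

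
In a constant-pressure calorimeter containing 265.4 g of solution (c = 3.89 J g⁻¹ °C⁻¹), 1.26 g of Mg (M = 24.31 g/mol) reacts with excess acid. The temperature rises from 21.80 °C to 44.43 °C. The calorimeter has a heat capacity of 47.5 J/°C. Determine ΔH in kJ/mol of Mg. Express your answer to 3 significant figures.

|ΔT| = |44.43 − 21.80| = 22.63 °C
|q_surr| = (265.4 × 3.89 + 47.5) × 22.63 = 1079.906 × 22.63 = 24440 J
n(Mg) = 1.26 / 24.31 = 0.05183 mol
Temperature rose, so q_rxn = −|q_surr| = -24.44 kJ
ΔH = q_rxn / n = -471.5 kJ/mol

ΔH = -472 kJ/mol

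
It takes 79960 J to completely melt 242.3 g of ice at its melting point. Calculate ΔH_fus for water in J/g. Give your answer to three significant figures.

ΔH_fus = 330 J/g

ΔH_fus = q / m = 79960 / 242.3 = 330 J/g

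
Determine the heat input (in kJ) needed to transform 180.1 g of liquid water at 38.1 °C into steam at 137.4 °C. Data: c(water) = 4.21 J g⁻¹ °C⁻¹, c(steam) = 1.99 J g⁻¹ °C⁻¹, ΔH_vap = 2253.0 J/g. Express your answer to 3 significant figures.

q1 (heat water 38.1→100.0 °C): 180.1 × 4.21 × 61.9 = 46934 J
q2 (vaporize at 100 °C): 180.1 × 2253.0 = 405765 J
q3 (heat steam 100.0→137.4 °C): 180.1 × 1.99 × 37.4 = 13404 J
Total: 46934 + 405765 + 13404 = 466103 J = 466 kJ

q = 466 kJ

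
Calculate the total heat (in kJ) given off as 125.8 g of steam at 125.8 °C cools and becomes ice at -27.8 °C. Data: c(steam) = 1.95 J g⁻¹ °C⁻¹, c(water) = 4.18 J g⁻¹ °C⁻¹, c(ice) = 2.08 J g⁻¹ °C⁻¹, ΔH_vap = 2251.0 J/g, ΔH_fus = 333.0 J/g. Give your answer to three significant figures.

q = 391 kJ

q1 (cool steam 125.8→100 °C): 125.8 × 1.95 × 25.8 = 6329 J
q2 (condense at 100 °C): 125.8 × 2251.0 = 283176 J
q3 (cool water 100→0 °C): 125.8 × 4.18 × 100.0 = 52584 J
q4 (freeze at 0 °C): 125.8 × 333.0 = 41891 J
q5 (cool ice 0→-27.8 °C): 125.8 × 2.08 × 27.8 = 7274 J
Total: 6329 + 283176 + 52584 + 41891 + 7274 = 391254 J = 391 kJ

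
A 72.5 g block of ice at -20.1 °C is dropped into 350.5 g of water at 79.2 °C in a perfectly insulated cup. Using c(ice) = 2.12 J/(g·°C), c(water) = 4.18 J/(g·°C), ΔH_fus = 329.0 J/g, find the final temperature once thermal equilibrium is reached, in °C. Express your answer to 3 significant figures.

Heat to bring ice to 0 °C and melt it: q₁ = 72.5×2.12×20.1 + 72.5×329.0 = 26942 J
Heat the water can supply cooling to 0 °C: 350.5×4.18×79.2 = 116035 J > q₁, so all ice melts.
Energy balance: 350.5×4.18×(79.2 − T) = 26942 + 72.5×4.18×(T − 0)
1465.09(79.2 − T) = 26942 + 303.05 T
116035 − 26942 = 1768.14 T
T = 89093 / 1768.14 = 50.39 °C

T_f = 50.4 °C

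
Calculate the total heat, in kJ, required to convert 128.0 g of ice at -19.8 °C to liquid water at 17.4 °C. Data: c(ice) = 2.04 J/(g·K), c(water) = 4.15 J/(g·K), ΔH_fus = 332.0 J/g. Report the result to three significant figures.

q = 56.9 kJ

q1 (heat ice -19.8→0.0 °C): 128.0 × 2.04 × 19.8 = 5170 J
q2 (melt at 0 °C): 128.0 × 332.0 = 42496 J
q3 (heat water 0.0→17.4 °C): 128.0 × 4.15 × 17.4 = 9243 J
Total: 5170 + 42496 + 9243 = 56909 J = 56.9 kJ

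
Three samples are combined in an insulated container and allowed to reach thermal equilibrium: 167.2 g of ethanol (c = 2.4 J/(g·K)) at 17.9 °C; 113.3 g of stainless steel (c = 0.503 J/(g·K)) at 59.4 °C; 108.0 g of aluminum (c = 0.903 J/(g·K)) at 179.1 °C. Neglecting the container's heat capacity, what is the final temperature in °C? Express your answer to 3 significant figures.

Σ mᵢcᵢ(T − Tᵢ) = 0  ⇒  T = Σ mᵢcᵢTᵢ / Σ mᵢcᵢ
Σ mᵢcᵢ = 167.2×2.4 + 113.3×0.503 + 108.0×0.903 = 555.7939
Σ mᵢcᵢTᵢ = 401.28×17.9 + 56.9899×59.4 + 97.524×179.1 = 28035
T = 28035 / 555.7939 = 50.44 °C

T_f = 50.4 °C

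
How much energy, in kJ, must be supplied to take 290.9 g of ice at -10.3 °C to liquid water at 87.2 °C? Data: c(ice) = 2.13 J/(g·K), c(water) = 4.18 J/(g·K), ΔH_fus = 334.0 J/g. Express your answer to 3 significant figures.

q = 210 kJ

q1 (heat ice -10.3→0.0 °C): 290.9 × 2.13 × 10.3 = 6382 J
q2 (melt at 0 °C): 290.9 × 334.0 = 97161 J
q3 (heat water 0.0→87.2 °C): 290.9 × 4.18 × 87.2 = 106032 J
Total: 6382 + 97161 + 106032 = 209575 J = 210 kJ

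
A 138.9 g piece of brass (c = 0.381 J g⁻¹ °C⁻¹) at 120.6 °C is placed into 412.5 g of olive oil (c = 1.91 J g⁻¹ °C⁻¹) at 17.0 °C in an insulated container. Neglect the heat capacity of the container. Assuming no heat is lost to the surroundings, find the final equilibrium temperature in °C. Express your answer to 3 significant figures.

T_f = 23.5 °C

Heat lost by brass = heat gained by olive oil.
(138.9)(0.381)(120.6 − T) = (412.5)(1.91)(T − 17.0)
52.9209 (120.6 − T) = 787.875 (T − 17.0)
6382.3 − 52.9209 T = 787.875 T − 13394
19776.3 = 840.7959 T
T = 23.52 °C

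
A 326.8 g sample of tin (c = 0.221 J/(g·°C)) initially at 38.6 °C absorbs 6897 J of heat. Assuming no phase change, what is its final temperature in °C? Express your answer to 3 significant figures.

T_f = 134 °C

ΔT = q / (m c) = 6897 / (326.8 × 0.221) = 95.50 °C
T_f = 38.6 + 95.50 = 134.10 °C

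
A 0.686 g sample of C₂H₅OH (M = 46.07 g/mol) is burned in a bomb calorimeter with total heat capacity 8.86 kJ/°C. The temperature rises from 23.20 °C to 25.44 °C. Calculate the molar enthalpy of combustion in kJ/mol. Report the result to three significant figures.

ΔH = -1330 kJ/mol

ΔT = 25.44 − 23.20 = 2.24 °C
q_cal = C_cal × ΔT = 8.86 × 2.24 = 19.8464 kJ
n = 0.686 / 46.07 = 0.01489 mol
q_rxn = −q_cal = -19.8464 kJ
ΔH = -19.8464 / 0.01489 = -1333 kJ/mol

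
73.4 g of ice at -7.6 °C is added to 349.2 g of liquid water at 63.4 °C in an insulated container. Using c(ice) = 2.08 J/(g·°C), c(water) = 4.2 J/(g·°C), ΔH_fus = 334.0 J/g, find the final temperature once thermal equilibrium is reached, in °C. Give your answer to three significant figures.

T_f = 37.9 °C

Heat to bring ice to 0 °C and melt it: q₁ = 73.4×2.08×7.6 + 73.4×334.0 = 25676 J
Heat the water can supply cooling to 0 °C: 349.2×4.2×63.4 = 92985.0 J > q₁, so all ice melts.
Energy balance: 349.2×4.2×(63.4 − T) = 25676 + 73.4×4.2×(T − 0)
1466.64(63.4 − T) = 25676 + 308.28 T
92985.0 − 25676 = 1774.92 T
T = 67309.0 / 1774.92 = 37.92 °C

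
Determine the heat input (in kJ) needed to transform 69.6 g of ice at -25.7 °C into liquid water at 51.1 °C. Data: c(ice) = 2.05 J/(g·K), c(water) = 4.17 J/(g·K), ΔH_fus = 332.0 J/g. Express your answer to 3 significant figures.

q1 (heat ice -25.7→0.0 °C): 69.6 × 2.05 × 25.7 = 3667 J
q2 (melt at 0 °C): 69.6 × 332.0 = 23107 J
q3 (heat water 0.0→51.1 °C): 69.6 × 4.17 × 51.1 = 14831 J
Total: 3667 + 23107 + 14831 = 41605 J = 41.6 kJ

q = 41.6 kJ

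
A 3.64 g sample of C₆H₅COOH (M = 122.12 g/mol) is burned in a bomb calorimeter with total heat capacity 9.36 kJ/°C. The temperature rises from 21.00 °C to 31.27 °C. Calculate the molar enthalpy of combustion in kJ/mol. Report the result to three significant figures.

ΔH = -3230 kJ/mol

ΔT = 31.27 − 21.00 = 10.27 °C
q_cal = C_cal × ΔT = 9.36 × 10.27 = 96.1272 kJ
n = 3.64 / 122.12 = 0.0298067 mol
q_rxn = −q_cal = -96.1272 kJ
ΔH = -96.1272 / 0.0298067 = -3225 kJ/mol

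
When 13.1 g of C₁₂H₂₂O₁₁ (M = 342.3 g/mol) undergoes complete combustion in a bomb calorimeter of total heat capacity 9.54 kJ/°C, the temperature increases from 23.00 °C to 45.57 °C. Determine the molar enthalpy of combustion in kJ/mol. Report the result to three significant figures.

ΔH = -5630 kJ/mol

ΔT = 45.57 − 23.00 = 22.57 °C
q_cal = C_cal × ΔT = 9.54 × 22.57 = 215.3178 kJ
n = 13.1 / 342.3 = 0.03827 mol
q_rxn = −q_cal = -215.3178 kJ
ΔH = -215.3178 / 0.03827 = -5626 kJ/mol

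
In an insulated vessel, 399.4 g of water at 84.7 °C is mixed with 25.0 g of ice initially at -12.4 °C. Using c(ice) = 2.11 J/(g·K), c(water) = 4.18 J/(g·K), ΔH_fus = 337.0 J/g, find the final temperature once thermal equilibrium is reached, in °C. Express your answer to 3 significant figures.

T_f = 74.6 °C

Heat to bring ice to 0 °C and melt it: q₁ = 25.0×2.11×12.4 + 25.0×337.0 = 9079.1 J
Heat the water can supply cooling to 0 °C: 399.4×4.18×84.7 = 141406 J > q₁, so all ice melts.
Energy balance: 399.4×4.18×(84.7 − T) = 9079.1 + 25.0×4.18×(T − 0)
1669.492(84.7 − T) = 9079.1 + 104.5 T
141406 − 9079.1 = 1773.992 T
T = 132326.9 / 1773.992 = 74.59 °C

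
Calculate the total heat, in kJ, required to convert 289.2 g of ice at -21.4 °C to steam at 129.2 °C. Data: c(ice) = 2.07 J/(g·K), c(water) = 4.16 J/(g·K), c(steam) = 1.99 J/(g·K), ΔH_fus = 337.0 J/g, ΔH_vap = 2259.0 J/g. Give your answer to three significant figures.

q = 901 kJ

q1 (heat ice -21.4→0.0 °C): 289.2 × 2.07 × 21.4 = 12811 J
q2 (melt at 0 °C): 289.2 × 337.0 = 97460 J
q3 (heat water 0.0→100.0 °C): 289.2 × 4.16 × 100.0 = 120307 J
q4 (vaporize at 100 °C): 289.2 × 2259.0 = 653303 J
q5 (heat steam 100.0→129.2 °C): 289.2 × 1.99 × 29.2 = 16805 J
Total: 12811 + 97460 + 120307 + 653303 + 16805 = 900686 J = 901 kJ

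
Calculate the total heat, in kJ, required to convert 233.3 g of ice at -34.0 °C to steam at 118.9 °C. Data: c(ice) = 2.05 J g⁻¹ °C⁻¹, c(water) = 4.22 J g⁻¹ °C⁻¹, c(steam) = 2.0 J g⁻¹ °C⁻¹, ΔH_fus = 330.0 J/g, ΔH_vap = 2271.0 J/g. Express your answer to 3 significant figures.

q = 730 kJ

q1 (heat ice -34.0→0.0 °C): 233.3 × 2.05 × 34.0 = 16261 J
q2 (melt at 0 °C): 233.3 × 330.0 = 76989 J
q3 (heat water 0.0→100.0 °C): 233.3 × 4.22 × 100.0 = 98453 J
q4 (vaporize at 100 °C): 233.3 × 2271.0 = 529824 J
q5 (heat steam 100.0→118.9 °C): 233.3 × 2.0 × 18.9 = 8819 J
Total: 16261 + 76989 + 98453 + 529824 + 8819 = 730346 J = 730 kJ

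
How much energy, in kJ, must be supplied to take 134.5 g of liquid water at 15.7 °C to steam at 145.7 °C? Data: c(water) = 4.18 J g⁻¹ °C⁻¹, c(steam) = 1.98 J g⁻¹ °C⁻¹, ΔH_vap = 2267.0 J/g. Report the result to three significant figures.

q1 (heat water 15.7→100.0 °C): 134.5 × 4.18 × 84.3 = 47394 J
q2 (vaporize at 100 °C): 134.5 × 2267.0 = 304912 J
q3 (heat steam 100.0→145.7 °C): 134.5 × 1.98 × 45.7 = 12170 J
Total: 47394 + 304912 + 12170 = 364476 J = 364 kJ

q = 364 kJ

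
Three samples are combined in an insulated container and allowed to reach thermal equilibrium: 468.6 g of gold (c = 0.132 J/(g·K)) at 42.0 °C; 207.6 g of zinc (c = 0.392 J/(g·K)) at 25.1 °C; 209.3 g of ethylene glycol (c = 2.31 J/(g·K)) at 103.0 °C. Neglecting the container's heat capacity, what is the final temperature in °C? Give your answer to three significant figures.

Σ mᵢcᵢ(T − Tᵢ) = 0  ⇒  T = Σ mᵢcᵢTᵢ / Σ mᵢcᵢ
Σ mᵢcᵢ = 468.6×0.132 + 207.6×0.392 + 209.3×2.31 = 626.7174
Σ mᵢcᵢTᵢ = 61.8552×42.0 + 81.3792×25.1 + 483.483×103.0 = 54439
T = 54439 / 626.7174 = 86.86 °C

T_f = 86.9 °C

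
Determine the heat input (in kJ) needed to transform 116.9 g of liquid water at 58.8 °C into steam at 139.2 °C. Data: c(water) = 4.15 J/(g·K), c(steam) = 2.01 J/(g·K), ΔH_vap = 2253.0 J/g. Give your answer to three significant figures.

q1 (heat water 58.8→100.0 °C): 116.9 × 4.15 × 41.2 = 19988 J
q2 (vaporize at 100 °C): 116.9 × 2253.0 = 263376 J
q3 (heat steam 100.0→139.2 °C): 116.9 × 2.01 × 39.2 = 9211 J
Total: 19988 + 263376 + 9211 = 292575 J = 293 kJ

q = 293 kJ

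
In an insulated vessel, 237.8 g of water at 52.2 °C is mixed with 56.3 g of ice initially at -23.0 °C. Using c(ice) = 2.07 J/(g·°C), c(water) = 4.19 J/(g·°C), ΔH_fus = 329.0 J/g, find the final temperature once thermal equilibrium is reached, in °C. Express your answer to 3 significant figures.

T_f = 25.0 °C

Heat to bring ice to 0 °C and melt it: q₁ = 56.3×2.07×23.0 + 56.3×329.0 = 21203 J
Heat the water can supply cooling to 0 °C: 237.8×4.19×52.2 = 52011.1 J > q₁, so all ice melts.
Energy balance: 237.8×4.19×(52.2 − T) = 21203 + 56.3×4.19×(T − 0)
996.382(52.2 − T) = 21203 + 235.897 T
52011.1 − 21203 = 1232.279 T
T = 30808.1 / 1232.279 = 25.00 °C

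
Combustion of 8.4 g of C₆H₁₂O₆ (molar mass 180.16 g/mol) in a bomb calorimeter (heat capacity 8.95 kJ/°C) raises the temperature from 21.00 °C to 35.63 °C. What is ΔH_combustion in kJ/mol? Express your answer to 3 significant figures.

ΔT = 35.63 − 21.00 = 14.63 °C
q_cal = C_cal × ΔT = 8.95 × 14.63 = 130.9385 kJ
n = 8.4 / 180.16 = 0.04663 mol
q_rxn = −q_cal = -130.9385 kJ
ΔH = -130.9385 / 0.04663 = -2808 kJ/mol

ΔH = -2810 kJ/mol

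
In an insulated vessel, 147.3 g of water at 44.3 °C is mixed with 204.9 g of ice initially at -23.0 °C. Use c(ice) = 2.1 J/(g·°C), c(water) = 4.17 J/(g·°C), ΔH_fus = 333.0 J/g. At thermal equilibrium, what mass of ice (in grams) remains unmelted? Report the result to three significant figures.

m_ice remaining = 153 g

Heat to warm all ice to 0 °C: 204.9×2.1×23.0 = 9896.7 J
Heat released by water cooling to 0 °C: 147.3×4.17×44.3 = 27211 J
27211 J < 9896.7 + 204.9×333.0 = 78128.4 J, so not all ice melts; final T = 0 °C.
Heat left for melting: 27211 − 9896.7 = 17314.3 J
Mass melted = 17314.3 / 333.0 = 51.99 g
Ice remaining = 204.9 − 51.99 = 152.91 g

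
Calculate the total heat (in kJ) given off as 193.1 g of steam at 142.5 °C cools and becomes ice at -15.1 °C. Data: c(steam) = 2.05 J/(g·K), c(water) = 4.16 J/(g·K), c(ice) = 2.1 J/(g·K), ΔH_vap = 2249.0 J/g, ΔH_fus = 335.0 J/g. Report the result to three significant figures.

q = 602 kJ

q1 (cool steam 142.5→100 °C): 193.1 × 2.05 × 42.5 = 16824 J
q2 (condense at 100 °C): 193.1 × 2249.0 = 434282 J
q3 (cool water 100→0 °C): 193.1 × 4.16 × 100.0 = 80330 J
q4 (freeze at 0 °C): 193.1 × 335.0 = 64689 J
q5 (cool ice 0→-15.1 °C): 193.1 × 2.1 × 15.1 = 6123 J
Total: 16824 + 434282 + 80330 + 64689 + 6123 = 602248 J = 602 kJ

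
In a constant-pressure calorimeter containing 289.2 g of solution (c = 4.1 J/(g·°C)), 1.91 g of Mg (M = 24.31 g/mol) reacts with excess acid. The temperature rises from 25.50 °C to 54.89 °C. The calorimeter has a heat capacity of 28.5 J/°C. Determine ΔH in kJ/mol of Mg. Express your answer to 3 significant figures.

ΔH = -454 kJ/mol

|ΔT| = |54.89 − 25.50| = 29.39 °C
|q_surr| = (289.2 × 4.1 + 28.5) × 29.39 = 1214.22 × 29.39 = 35690 J
n(Mg) = 1.91 / 24.31 = 0.07857 mol
Temperature rose, so q_rxn = −|q_surr| = -35.69 kJ
ΔH = q_rxn / n = -454.2 kJ/mol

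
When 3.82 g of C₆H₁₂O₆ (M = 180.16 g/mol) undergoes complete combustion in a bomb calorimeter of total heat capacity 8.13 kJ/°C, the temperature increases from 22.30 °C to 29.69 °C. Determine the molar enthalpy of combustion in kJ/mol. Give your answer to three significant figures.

ΔT = 29.69 − 22.30 = 7.39 °C
q_cal = C_cal × ΔT = 8.13 × 7.39 = 60.0807 kJ
n = 3.82 / 180.16 = 0.02120 mol
q_rxn = −q_cal = -60.0807 kJ
ΔH = -60.0807 / 0.02120 = -2834 kJ/mol

ΔH = -2830 kJ/mol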